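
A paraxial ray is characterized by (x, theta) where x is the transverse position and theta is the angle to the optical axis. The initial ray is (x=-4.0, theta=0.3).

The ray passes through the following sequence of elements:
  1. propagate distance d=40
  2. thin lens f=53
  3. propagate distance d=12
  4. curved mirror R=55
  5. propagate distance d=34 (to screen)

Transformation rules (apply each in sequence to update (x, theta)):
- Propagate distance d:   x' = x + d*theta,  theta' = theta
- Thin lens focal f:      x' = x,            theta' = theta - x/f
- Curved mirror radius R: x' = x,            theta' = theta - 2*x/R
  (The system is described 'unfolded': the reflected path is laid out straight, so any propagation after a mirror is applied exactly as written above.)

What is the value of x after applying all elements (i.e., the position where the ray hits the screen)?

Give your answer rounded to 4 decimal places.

Answer: 2.7542

Derivation:
Initial: x=-4.0000 theta=0.3000
After 1 (propagate distance d=40): x=8.0000 theta=0.3000
After 2 (thin lens f=53): x=8.0000 theta=79/530 (≈0.1491)
After 3 (propagate distance d=12): x=2594/265 (≈9.7887) theta=79/530 (≈0.1491)
After 4 (curved mirror R=55): x=2594/265 (≈9.7887) theta=-6031/29150 (≈-0.2069)
After 5 (propagate distance d=34 (to screen)): x=40143/14575 (≈2.7542) theta=-6031/29150 (≈-0.2069)
Rounded to 4 decimal places: x = 2.7542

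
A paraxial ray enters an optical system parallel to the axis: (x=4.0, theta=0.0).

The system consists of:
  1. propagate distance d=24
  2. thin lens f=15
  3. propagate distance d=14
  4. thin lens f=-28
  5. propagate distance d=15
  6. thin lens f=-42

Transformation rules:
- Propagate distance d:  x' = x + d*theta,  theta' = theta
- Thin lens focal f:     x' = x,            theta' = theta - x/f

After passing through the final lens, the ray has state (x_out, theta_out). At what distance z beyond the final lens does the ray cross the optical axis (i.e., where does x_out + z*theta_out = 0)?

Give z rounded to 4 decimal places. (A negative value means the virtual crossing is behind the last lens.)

Initial: x=4.0000 theta=0.0000
After 1 (propagate distance d=24): x=4.0000 theta=0.0000
After 2 (thin lens f=15): x=4.0000 theta=-4/15 (≈-0.2667)
After 3 (propagate distance d=14): x=4/15 (≈0.2667) theta=-4/15 (≈-0.2667)
After 4 (thin lens f=-28): x=4/15 (≈0.2667) theta=-9/35 (≈-0.2571)
After 5 (propagate distance d=15): x=-377/105 (≈-3.5905) theta=-9/35 (≈-0.2571)
After 6 (thin lens f=-42): x=-377/105 (≈-3.5905) theta=-1511/4410 (≈-0.3426)
z_focus = -x_out/theta_out = -(-377/105)/(-1511/4410) = -15834/1511 ≈ -10.4792
Rounded to 4 decimal places: z = -10.4792

Answer: -10.4792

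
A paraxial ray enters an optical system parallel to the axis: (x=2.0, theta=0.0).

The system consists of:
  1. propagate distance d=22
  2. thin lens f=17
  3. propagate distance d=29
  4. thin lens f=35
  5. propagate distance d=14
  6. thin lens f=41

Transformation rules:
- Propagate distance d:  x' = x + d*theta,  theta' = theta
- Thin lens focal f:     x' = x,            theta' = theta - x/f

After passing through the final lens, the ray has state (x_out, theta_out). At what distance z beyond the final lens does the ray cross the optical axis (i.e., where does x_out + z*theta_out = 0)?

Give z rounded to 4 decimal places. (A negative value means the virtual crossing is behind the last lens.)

Initial: x=2.0000 theta=0.0000
After 1 (propagate distance d=22): x=2.0000 theta=0.0000
After 2 (thin lens f=17): x=2.0000 theta=-2/17 (≈-0.1176)
After 3 (propagate distance d=29): x=-24/17 (≈-1.4118) theta=-2/17 (≈-0.1176)
After 4 (thin lens f=35): x=-24/17 (≈-1.4118) theta=-46/595 (≈-0.0773)
After 5 (propagate distance d=14): x=-212/85 (≈-2.4941) theta=-46/595 (≈-0.0773)
After 6 (thin lens f=41): x=-212/85 (≈-2.4941) theta=-402/24395 (≈-0.0165)
z_focus = -x_out/theta_out = -(-212/85)/(-402/24395) = -30422/201 ≈ -151.3532
Rounded to 4 decimal places: z = -151.3532

Answer: -151.3532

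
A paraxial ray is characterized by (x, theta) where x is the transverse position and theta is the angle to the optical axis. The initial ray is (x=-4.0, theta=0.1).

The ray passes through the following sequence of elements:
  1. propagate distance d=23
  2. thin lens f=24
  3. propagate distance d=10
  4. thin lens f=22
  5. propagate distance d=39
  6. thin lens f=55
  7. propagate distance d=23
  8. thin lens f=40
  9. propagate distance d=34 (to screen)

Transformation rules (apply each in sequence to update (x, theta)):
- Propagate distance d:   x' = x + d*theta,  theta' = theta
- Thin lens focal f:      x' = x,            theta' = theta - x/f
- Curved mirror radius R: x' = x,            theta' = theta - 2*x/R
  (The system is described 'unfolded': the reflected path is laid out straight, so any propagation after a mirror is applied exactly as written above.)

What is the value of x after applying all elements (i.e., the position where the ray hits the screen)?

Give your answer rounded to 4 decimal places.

Initial: x=-4.0000 theta=0.1000
After 1 (propagate distance d=23): x=-1.7000 theta=0.1000
After 2 (thin lens f=24): x=-1.7000 theta=41/240 (≈0.1708)
After 3 (propagate distance d=10): x=1/120 (≈0.0083) theta=41/240 (≈0.1708)
After 4 (thin lens f=22): x=1/120 (≈0.0083) theta=15/88 (≈0.1705)
After 5 (propagate distance d=39): x=4393/660 (≈6.6561) theta=15/88 (≈0.1705)
After 6 (thin lens f=55): x=4393/660 (≈6.6561) theta=3589/72600 (≈0.0494)
After 7 (propagate distance d=23): x=565777/72600 (≈7.7931) theta=3589/72600 (≈0.0494)
After 8 (thin lens f=40): x=565777/72600 (≈7.7931) theta=-140739/968000 (≈-0.1454)
After 9 (propagate distance d=34 (to screen)): x=4137851/1452000 (≈2.8498) theta=-140739/968000 (≈-0.1454)
Rounded to 4 decimal places: x = 2.8498

Answer: 2.8498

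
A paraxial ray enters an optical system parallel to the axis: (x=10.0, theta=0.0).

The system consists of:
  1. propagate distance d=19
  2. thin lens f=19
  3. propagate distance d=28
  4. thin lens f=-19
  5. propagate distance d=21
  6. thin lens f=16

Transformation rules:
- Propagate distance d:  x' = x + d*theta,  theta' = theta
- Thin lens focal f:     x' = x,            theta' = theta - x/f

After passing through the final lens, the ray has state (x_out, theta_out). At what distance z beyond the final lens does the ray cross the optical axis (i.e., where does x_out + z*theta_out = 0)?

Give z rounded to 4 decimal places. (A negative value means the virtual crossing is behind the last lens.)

Answer: 39.0482

Derivation:
Initial: x=10.0000 theta=0.0000
After 1 (propagate distance d=19): x=10.0000 theta=0.0000
After 2 (thin lens f=19): x=10.0000 theta=-10/19 (≈-0.5263)
After 3 (propagate distance d=28): x=-90/19 (≈-4.7368) theta=-10/19 (≈-0.5263)
After 4 (thin lens f=-19): x=-90/19 (≈-4.7368) theta=-280/361 (≈-0.7756)
After 5 (propagate distance d=21): x=-7590/361 (≈-21.0249) theta=-280/361 (≈-0.7756)
After 6 (thin lens f=16): x=-7590/361 (≈-21.0249) theta=1555/2888 (≈0.5384)
z_focus = -x_out/theta_out = -(-7590/361)/(1555/2888) = 12144/311 ≈ 39.0482
Rounded to 4 decimal places: z = 39.0482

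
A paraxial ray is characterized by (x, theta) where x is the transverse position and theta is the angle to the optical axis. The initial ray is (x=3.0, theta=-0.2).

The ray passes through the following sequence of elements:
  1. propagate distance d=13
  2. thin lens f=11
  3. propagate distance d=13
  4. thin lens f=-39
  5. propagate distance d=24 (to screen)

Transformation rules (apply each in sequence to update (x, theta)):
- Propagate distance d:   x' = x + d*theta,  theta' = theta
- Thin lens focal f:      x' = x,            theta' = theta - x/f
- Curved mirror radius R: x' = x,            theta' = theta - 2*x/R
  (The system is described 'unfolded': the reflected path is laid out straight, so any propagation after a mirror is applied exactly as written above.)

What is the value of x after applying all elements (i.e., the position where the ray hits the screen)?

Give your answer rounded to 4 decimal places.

Initial: x=3.0000 theta=-0.2000
After 1 (propagate distance d=13): x=0.4000 theta=-0.2000
After 2 (thin lens f=11): x=0.4000 theta=-13/55 (≈-0.2364)
After 3 (propagate distance d=13): x=-147/55 (≈-2.6727) theta=-13/55 (≈-0.2364)
After 4 (thin lens f=-39): x=-147/55 (≈-2.6727) theta=-218/715 (≈-0.3049)
After 5 (propagate distance d=24 (to screen)): x=-7143/715 (≈-9.9902) theta=-218/715 (≈-0.3049)
Rounded to 4 decimal places: x = -9.9902

Answer: -9.9902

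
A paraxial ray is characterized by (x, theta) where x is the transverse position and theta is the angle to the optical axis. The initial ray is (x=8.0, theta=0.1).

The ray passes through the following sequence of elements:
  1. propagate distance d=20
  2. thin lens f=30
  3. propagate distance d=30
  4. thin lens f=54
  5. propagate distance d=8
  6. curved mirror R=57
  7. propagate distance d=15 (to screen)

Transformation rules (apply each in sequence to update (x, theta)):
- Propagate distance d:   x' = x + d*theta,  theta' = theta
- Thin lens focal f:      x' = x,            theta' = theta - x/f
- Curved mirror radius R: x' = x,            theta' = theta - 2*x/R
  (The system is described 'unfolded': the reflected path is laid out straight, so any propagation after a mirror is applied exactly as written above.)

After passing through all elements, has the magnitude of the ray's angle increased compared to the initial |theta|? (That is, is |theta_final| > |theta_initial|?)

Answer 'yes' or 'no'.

Initial: x=8.0000 theta=0.1000
After 1 (propagate distance d=20): x=10.0000 theta=0.1000
After 2 (thin lens f=30): x=10.0000 theta=-7/30 (≈-0.2333)
After 3 (propagate distance d=30): x=3.0000 theta=-7/30 (≈-0.2333)
After 4 (thin lens f=54): x=3.0000 theta=-13/45 (≈-0.2889)
After 5 (propagate distance d=8): x=31/45 (≈0.6889) theta=-13/45 (≈-0.2889)
After 6 (curved mirror R=57): x=31/45 (≈0.6889) theta=-803/2565 (≈-0.3131)
After 7 (propagate distance d=15 (to screen)): x=-1142/285 (≈-4.0070) theta=-803/2565 (≈-0.3131)
|theta_initial|=0.1000 |theta_final|=803/2565 (≈0.3131) -> increased

Answer: yes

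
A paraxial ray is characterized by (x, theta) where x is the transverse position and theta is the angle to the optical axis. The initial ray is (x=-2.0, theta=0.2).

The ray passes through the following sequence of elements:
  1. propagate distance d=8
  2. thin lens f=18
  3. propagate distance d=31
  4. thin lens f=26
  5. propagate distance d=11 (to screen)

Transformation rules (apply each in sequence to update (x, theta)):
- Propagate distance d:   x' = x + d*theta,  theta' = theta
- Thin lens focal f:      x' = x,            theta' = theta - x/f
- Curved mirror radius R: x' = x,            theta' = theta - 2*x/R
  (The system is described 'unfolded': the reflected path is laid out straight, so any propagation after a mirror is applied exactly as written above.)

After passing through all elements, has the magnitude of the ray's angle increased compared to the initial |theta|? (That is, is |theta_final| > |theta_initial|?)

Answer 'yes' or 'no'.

Answer: no

Derivation:
Initial: x=-2.0000 theta=0.2000
After 1 (propagate distance d=8): x=-0.4000 theta=0.2000
After 2 (thin lens f=18): x=-0.4000 theta=2/9 (≈0.2222)
After 3 (propagate distance d=31): x=292/45 (≈6.4889) theta=2/9 (≈0.2222)
After 4 (thin lens f=26): x=292/45 (≈6.4889) theta=-16/585 (≈-0.0274)
After 5 (propagate distance d=11 (to screen)): x=724/117 (≈6.1880) theta=-16/585 (≈-0.0274)
|theta_initial|=0.2000 |theta_final|=16/585 (≈0.0274) -> not increased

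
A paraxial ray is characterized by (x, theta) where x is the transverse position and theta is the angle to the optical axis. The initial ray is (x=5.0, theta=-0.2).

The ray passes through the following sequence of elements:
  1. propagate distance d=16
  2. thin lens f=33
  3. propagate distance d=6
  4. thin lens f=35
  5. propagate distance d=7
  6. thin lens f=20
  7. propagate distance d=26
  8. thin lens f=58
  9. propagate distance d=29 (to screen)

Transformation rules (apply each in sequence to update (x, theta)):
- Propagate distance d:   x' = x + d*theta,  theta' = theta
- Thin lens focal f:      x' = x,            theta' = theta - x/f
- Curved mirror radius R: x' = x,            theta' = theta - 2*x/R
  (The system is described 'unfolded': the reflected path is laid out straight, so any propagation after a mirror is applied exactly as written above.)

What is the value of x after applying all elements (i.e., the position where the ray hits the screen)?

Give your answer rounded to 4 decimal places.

Initial: x=5.0000 theta=-0.2000
After 1 (propagate distance d=16): x=1.8000 theta=-0.2000
After 2 (thin lens f=33): x=1.8000 theta=-14/55 (≈-0.2545)
After 3 (propagate distance d=6): x=3/11 (≈0.2727) theta=-14/55 (≈-0.2545)
After 4 (thin lens f=35): x=3/11 (≈0.2727) theta=-101/385 (≈-0.2623)
After 5 (propagate distance d=7): x=-86/55 (≈-1.5636) theta=-101/385 (≈-0.2623)
After 6 (thin lens f=20): x=-86/55 (≈-1.5636) theta=-709/3850 (≈-0.1842)
After 7 (propagate distance d=26): x=-12227/1925 (≈-6.3517) theta=-709/3850 (≈-0.1842)
After 8 (thin lens f=58): x=-12227/1925 (≈-6.3517) theta=-4167/55825 (≈-0.0746)
After 9 (propagate distance d=29 (to screen)): x=-2342/275 (≈-8.5164) theta=-4167/55825 (≈-0.0746)
Rounded to 4 decimal places: x = -8.5164

Answer: -8.5164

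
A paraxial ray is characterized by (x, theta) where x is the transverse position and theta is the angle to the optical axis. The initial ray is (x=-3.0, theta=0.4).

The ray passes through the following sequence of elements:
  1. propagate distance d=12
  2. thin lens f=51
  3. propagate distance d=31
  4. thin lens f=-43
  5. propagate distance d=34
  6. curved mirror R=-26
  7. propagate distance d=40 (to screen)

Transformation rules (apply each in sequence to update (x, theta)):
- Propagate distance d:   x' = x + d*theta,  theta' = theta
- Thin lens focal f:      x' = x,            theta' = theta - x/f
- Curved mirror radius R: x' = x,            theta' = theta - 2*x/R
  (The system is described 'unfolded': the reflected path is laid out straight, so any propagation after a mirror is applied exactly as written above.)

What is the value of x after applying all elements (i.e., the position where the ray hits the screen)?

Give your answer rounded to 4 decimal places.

Initial: x=-3.0000 theta=0.4000
After 1 (propagate distance d=12): x=1.8000 theta=0.4000
After 2 (thin lens f=51): x=1.8000 theta=31/85 (≈0.3647)
After 3 (propagate distance d=31): x=1114/85 (≈13.1059) theta=31/85 (≈0.3647)
After 4 (thin lens f=-43): x=1114/85 (≈13.1059) theta=2447/3655 (≈0.6695)
After 5 (propagate distance d=34): x=26220/731 (≈35.8687) theta=2447/3655 (≈0.6695)
After 6 (curved mirror R=-26): x=26220/731 (≈35.8687) theta=9583/2795 (≈3.4286)
After 7 (propagate distance d=40 (to screen)): x=38236/221 (≈173.0136) theta=9583/2795 (≈3.4286)
Rounded to 4 decimal places: x = 173.0136

Answer: 173.0136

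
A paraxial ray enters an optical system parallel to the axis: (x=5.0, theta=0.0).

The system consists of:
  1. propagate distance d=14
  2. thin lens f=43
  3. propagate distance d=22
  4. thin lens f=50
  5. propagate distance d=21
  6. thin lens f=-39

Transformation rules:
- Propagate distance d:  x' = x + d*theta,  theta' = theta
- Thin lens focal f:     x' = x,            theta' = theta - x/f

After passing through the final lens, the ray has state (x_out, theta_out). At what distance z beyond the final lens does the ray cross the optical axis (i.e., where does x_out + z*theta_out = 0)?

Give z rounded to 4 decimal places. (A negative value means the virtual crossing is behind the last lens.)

Answer: -5.3579

Derivation:
Initial: x=5.0000 theta=0.0000
After 1 (propagate distance d=14): x=5.0000 theta=0.0000
After 2 (thin lens f=43): x=5.0000 theta=-5/43 (≈-0.1163)
After 3 (propagate distance d=22): x=105/43 (≈2.4419) theta=-5/43 (≈-0.1163)
After 4 (thin lens f=50): x=105/43 (≈2.4419) theta=-71/430 (≈-0.1651)
After 5 (propagate distance d=21): x=-441/430 (≈-1.0256) theta=-71/430 (≈-0.1651)
After 6 (thin lens f=-39): x=-441/430 (≈-1.0256) theta=-107/559 (≈-0.1914)
z_focus = -x_out/theta_out = -(-441/430)/(-107/559) = -5733/1070 ≈ -5.3579
Rounded to 4 decimal places: z = -5.3579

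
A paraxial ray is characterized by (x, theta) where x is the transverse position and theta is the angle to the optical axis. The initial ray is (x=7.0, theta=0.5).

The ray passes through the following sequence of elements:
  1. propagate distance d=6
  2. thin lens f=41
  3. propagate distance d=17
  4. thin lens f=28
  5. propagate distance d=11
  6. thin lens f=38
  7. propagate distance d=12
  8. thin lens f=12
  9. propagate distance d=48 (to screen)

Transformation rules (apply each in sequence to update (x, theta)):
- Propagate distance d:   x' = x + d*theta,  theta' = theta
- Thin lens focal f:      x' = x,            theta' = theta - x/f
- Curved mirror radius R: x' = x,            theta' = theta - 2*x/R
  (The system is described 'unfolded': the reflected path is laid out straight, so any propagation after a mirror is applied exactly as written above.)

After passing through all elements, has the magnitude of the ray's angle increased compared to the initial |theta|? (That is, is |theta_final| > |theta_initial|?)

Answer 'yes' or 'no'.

Initial: x=7.0000 theta=0.5000
After 1 (propagate distance d=6): x=10.0000 theta=0.5000
After 2 (thin lens f=41): x=10.0000 theta=21/82 (≈0.2561)
After 3 (propagate distance d=17): x=1177/82 (≈14.3537) theta=21/82 (≈0.2561)
After 4 (thin lens f=28): x=1177/82 (≈14.3537) theta=-589/2296 (≈-0.2565)
After 5 (propagate distance d=11): x=26477/2296 (≈11.5318) theta=-589/2296 (≈-0.2565)
After 6 (thin lens f=38): x=26477/2296 (≈11.5318) theta=-48859/87248 (≈-0.5600)
After 7 (propagate distance d=12): x=29987/6232 (≈4.8118) theta=-48859/87248 (≈-0.5600)
After 8 (thin lens f=12): x=29987/6232 (≈4.8118) theta=-26477/27552 (≈-0.9610)
After 9 (propagate distance d=48 (to screen)): x=-1802343/43624 (≈-41.3154) theta=-26477/27552 (≈-0.9610)
|theta_initial|=0.5000 |theta_final|=26477/27552 (≈0.9610) -> increased

Answer: yes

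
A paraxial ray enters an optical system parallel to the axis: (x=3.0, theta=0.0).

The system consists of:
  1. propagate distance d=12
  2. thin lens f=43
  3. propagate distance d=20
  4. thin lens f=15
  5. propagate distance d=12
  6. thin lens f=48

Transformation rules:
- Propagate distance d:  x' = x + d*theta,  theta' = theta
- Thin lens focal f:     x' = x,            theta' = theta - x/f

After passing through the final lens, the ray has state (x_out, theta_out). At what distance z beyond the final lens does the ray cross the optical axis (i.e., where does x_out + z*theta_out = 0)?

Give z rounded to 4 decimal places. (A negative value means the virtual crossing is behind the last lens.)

Initial: x=3.0000 theta=0.0000
After 1 (propagate distance d=12): x=3.0000 theta=0.0000
After 2 (thin lens f=43): x=3.0000 theta=-3/43 (≈-0.0698)
After 3 (propagate distance d=20): x=69/43 (≈1.6047) theta=-3/43 (≈-0.0698)
After 4 (thin lens f=15): x=69/43 (≈1.6047) theta=-38/215 (≈-0.1767)
After 5 (propagate distance d=12): x=-111/215 (≈-0.5163) theta=-38/215 (≈-0.1767)
After 6 (thin lens f=48): x=-111/215 (≈-0.5163) theta=-571/3440 (≈-0.1660)
z_focus = -x_out/theta_out = -(-111/215)/(-571/3440) = -1776/571 ≈ -3.1103
Rounded to 4 decimal places: z = -3.1103

Answer: -3.1103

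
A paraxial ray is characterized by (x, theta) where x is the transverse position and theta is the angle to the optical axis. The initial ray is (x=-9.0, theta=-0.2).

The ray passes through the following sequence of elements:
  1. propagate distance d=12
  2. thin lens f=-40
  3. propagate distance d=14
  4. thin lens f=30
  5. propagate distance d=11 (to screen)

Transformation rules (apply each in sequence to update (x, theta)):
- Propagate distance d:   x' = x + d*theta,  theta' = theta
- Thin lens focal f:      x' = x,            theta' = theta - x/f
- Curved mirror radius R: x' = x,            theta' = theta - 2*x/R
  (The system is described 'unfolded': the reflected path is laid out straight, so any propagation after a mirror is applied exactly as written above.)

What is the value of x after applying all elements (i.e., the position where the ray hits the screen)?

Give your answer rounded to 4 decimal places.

Answer: -16.8553

Derivation:
Initial: x=-9.0000 theta=-0.2000
After 1 (propagate distance d=12): x=-11.4000 theta=-0.2000
After 2 (thin lens f=-40): x=-11.4000 theta=-0.4850
After 3 (propagate distance d=14): x=-18.1900 theta=-0.4850
After 4 (thin lens f=30): x=-18.1900 theta=91/750 (≈0.1213)
After 5 (propagate distance d=11 (to screen)): x=-25283/1500 (≈-16.8553) theta=91/750 (≈0.1213)
Rounded to 4 decimal places: x = -16.8553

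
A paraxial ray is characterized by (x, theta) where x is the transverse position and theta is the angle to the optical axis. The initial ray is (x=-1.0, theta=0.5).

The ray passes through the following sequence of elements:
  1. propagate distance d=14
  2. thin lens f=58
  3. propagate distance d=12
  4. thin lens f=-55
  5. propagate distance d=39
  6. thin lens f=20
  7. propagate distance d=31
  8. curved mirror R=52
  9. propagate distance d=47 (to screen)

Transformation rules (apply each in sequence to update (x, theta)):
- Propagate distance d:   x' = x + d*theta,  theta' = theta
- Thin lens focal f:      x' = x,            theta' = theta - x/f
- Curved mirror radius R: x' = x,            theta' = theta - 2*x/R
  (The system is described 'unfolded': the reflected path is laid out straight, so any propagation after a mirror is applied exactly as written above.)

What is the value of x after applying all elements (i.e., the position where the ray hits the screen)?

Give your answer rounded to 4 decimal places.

Answer: -51.5112

Derivation:
Initial: x=-1.0000 theta=0.5000
After 1 (propagate distance d=14): x=6.0000 theta=0.5000
After 2 (thin lens f=58): x=6.0000 theta=23/58 (≈0.3966)
After 3 (propagate distance d=12): x=312/29 (≈10.7586) theta=23/58 (≈0.3966)
After 4 (thin lens f=-55): x=312/29 (≈10.7586) theta=1889/3190 (≈0.5922)
After 5 (propagate distance d=39): x=107991/3190 (≈33.8530) theta=1889/3190 (≈0.5922)
After 6 (thin lens f=20): x=107991/3190 (≈33.8530) theta=-70211/63800 (≈-1.1005)
After 7 (propagate distance d=31): x=-16721/63800 (≈-0.2621) theta=-70211/63800 (≈-1.1005)
After 8 (curved mirror R=52): x=-16721/63800 (≈-0.2621) theta=-361753/331760 (≈-1.0904)
After 9 (propagate distance d=47 (to screen)): x=-85446701/1658800 (≈-51.5112) theta=-361753/331760 (≈-1.0904)
Rounded to 4 decimal places: x = -51.5112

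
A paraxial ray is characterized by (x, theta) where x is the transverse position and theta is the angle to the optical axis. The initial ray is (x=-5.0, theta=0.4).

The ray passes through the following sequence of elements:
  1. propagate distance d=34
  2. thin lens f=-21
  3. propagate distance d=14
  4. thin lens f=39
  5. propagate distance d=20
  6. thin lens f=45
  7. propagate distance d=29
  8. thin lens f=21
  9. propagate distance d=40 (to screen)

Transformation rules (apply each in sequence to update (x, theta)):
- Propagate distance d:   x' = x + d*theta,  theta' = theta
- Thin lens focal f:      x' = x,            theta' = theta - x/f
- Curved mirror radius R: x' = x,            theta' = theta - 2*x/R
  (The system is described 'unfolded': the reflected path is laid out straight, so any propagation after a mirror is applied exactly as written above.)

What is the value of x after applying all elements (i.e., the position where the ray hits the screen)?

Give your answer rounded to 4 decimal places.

Answer: -27.2493

Derivation:
Initial: x=-5.0000 theta=0.4000
After 1 (propagate distance d=34): x=8.6000 theta=0.4000
After 2 (thin lens f=-21): x=8.6000 theta=17/21 (≈0.8095)
After 3 (propagate distance d=14): x=299/15 (≈19.9333) theta=17/21 (≈0.8095)
After 4 (thin lens f=39): x=299/15 (≈19.9333) theta=94/315 (≈0.2984)
After 5 (propagate distance d=20): x=8159/315 (≈25.9016) theta=94/315 (≈0.2984)
After 6 (thin lens f=45): x=8159/315 (≈25.9016) theta=-3929/14175 (≈-0.2772)
After 7 (propagate distance d=29): x=253214/14175 (≈17.8634) theta=-3929/14175 (≈-0.2772)
After 8 (thin lens f=21): x=253214/14175 (≈17.8634) theta=-335723/297675 (≈-1.1278)
After 9 (propagate distance d=40 (to screen)): x=-8111426/297675 (≈-27.2493) theta=-335723/297675 (≈-1.1278)
Rounded to 4 decimal places: x = -27.2493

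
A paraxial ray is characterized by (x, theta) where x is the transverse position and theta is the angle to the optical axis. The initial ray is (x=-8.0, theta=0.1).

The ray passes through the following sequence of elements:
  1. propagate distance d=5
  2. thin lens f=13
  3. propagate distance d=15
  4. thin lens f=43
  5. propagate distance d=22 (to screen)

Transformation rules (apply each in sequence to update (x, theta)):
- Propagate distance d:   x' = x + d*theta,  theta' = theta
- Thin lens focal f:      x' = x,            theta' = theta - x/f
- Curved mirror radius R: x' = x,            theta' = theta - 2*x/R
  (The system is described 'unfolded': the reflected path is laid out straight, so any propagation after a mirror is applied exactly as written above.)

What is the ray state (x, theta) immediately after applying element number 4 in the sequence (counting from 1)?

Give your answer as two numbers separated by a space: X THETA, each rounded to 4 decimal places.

Initial: x=-8.0000 theta=0.1000
After 1 (propagate distance d=5): x=-7.5000 theta=0.1000
After 2 (thin lens f=13): x=-7.5000 theta=44/65 (≈0.6769)
After 3 (propagate distance d=15): x=69/26 (≈2.6538) theta=44/65 (≈0.6769)
After 4 (thin lens f=43): x=69/26 (≈2.6538) theta=3439/5590 (≈0.6152)
Rounded to 4 decimal places: x = 2.6538, theta = 0.6152

Answer: 2.6538 0.6152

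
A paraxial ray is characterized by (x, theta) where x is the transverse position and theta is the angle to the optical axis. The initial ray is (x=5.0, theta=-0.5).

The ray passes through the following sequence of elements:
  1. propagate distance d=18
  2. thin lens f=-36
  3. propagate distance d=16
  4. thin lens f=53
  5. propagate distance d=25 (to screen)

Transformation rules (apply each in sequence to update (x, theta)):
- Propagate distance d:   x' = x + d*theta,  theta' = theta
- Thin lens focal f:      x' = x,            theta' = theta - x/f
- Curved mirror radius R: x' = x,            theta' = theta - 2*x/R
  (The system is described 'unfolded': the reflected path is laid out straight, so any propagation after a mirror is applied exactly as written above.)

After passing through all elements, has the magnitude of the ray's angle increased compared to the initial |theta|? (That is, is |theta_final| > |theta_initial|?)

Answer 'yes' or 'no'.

Initial: x=5.0000 theta=-0.5000
After 1 (propagate distance d=18): x=-4.0000 theta=-0.5000
After 2 (thin lens f=-36): x=-4.0000 theta=-11/18 (≈-0.6111)
After 3 (propagate distance d=16): x=-124/9 (≈-13.7778) theta=-11/18 (≈-0.6111)
After 4 (thin lens f=53): x=-124/9 (≈-13.7778) theta=-335/954 (≈-0.3512)
After 5 (propagate distance d=25 (to screen)): x=-2391/106 (≈-22.5566) theta=-335/954 (≈-0.3512)
|theta_initial|=0.5000 |theta_final|=335/954 (≈0.3512) -> not increased

Answer: no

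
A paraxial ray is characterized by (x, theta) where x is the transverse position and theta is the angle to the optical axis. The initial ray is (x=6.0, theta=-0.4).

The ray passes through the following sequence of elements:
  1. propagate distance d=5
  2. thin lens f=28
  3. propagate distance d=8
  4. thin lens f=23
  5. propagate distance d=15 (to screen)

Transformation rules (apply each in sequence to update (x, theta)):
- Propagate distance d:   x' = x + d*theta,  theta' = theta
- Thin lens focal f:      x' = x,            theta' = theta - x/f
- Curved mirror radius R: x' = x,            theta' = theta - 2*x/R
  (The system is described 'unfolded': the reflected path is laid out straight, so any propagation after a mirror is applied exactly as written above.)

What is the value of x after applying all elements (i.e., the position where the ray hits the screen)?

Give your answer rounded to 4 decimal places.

Initial: x=6.0000 theta=-0.4000
After 1 (propagate distance d=5): x=4.0000 theta=-0.4000
After 2 (thin lens f=28): x=4.0000 theta=-19/35 (≈-0.5429)
After 3 (propagate distance d=8): x=-12/35 (≈-0.3429) theta=-19/35 (≈-0.5429)
After 4 (thin lens f=23): x=-12/35 (≈-0.3429) theta=-85/161 (≈-0.5280)
After 5 (propagate distance d=15 (to screen)): x=-6651/805 (≈-8.2621) theta=-85/161 (≈-0.5280)
Rounded to 4 decimal places: x = -8.2621

Answer: -8.2621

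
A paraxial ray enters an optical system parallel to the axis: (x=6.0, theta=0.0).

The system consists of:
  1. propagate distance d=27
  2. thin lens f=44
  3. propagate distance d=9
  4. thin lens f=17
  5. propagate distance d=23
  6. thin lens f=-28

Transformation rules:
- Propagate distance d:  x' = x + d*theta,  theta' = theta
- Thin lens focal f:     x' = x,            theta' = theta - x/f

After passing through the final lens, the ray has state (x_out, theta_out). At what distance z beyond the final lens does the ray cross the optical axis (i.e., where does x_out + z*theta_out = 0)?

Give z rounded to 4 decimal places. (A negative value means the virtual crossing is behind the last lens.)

Initial: x=6.0000 theta=0.0000
After 1 (propagate distance d=27): x=6.0000 theta=0.0000
After 2 (thin lens f=44): x=6.0000 theta=-3/22 (≈-0.1364)
After 3 (propagate distance d=9): x=105/22 (≈4.7727) theta=-3/22 (≈-0.1364)
After 4 (thin lens f=17): x=105/22 (≈4.7727) theta=-78/187 (≈-0.4171)
After 5 (propagate distance d=23): x=-1803/374 (≈-4.8209) theta=-78/187 (≈-0.4171)
After 6 (thin lens f=-28): x=-1803/374 (≈-4.8209) theta=-33/56 (≈-0.5893)
z_focus = -x_out/theta_out = -(-1803/374)/(-33/56) = -16828/2057 ≈ -8.1808
Rounded to 4 decimal places: z = -8.1808

Answer: -8.1808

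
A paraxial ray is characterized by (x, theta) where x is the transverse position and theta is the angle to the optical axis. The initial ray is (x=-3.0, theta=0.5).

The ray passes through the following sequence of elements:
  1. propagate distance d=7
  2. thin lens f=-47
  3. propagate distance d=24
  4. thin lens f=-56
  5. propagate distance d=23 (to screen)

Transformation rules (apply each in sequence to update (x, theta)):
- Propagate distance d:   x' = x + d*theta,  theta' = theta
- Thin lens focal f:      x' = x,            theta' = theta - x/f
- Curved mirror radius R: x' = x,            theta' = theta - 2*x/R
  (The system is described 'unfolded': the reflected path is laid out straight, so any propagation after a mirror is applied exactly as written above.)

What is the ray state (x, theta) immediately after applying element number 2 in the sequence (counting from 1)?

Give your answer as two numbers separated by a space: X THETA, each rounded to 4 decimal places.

Answer: 0.5000 0.5106

Derivation:
Initial: x=-3.0000 theta=0.5000
After 1 (propagate distance d=7): x=0.5000 theta=0.5000
After 2 (thin lens f=-47): x=0.5000 theta=24/47 (≈0.5106)
Rounded to 4 decimal places: x = 0.5000, theta = 0.5106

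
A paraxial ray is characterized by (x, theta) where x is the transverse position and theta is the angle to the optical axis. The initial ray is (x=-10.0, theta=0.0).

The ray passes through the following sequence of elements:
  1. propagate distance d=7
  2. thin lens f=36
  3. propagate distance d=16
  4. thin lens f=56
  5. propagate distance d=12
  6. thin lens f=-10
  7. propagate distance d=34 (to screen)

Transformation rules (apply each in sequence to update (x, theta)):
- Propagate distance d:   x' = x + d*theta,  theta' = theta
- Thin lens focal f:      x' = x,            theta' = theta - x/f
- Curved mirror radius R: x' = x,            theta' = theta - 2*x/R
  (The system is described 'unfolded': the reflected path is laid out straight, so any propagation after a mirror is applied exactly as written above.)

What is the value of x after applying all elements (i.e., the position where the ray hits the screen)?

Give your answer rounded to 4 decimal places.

Initial: x=-10.0000 theta=0.0000
After 1 (propagate distance d=7): x=-10.0000 theta=0.0000
After 2 (thin lens f=36): x=-10.0000 theta=5/18 (≈0.2778)
After 3 (propagate distance d=16): x=-50/9 (≈-5.5556) theta=5/18 (≈0.2778)
After 4 (thin lens f=56): x=-50/9 (≈-5.5556) theta=95/252 (≈0.3770)
After 5 (propagate distance d=12): x=-65/63 (≈-1.0317) theta=95/252 (≈0.3770)
After 6 (thin lens f=-10): x=-65/63 (≈-1.0317) theta=23/84 (≈0.2738)
After 7 (propagate distance d=34 (to screen)): x=149/18 (≈8.2778) theta=23/84 (≈0.2738)
Rounded to 4 decimal places: x = 8.2778

Answer: 8.2778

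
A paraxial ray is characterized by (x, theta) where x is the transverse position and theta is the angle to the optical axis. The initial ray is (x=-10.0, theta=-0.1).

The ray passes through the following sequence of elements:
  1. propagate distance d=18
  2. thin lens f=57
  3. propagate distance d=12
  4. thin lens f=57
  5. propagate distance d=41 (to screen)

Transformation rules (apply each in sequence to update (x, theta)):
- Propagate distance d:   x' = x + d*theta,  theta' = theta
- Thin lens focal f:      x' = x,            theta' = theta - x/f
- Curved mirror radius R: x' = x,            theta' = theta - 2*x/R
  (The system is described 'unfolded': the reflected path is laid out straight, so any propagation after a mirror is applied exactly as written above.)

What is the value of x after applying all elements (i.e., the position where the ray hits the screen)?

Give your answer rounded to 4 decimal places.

Answer: 1.4359

Derivation:
Initial: x=-10.0000 theta=-0.1000
After 1 (propagate distance d=18): x=-11.8000 theta=-0.1000
After 2 (thin lens f=57): x=-11.8000 theta=61/570 (≈0.1070)
After 3 (propagate distance d=12): x=-999/95 (≈-10.5158) theta=61/570 (≈0.1070)
After 4 (thin lens f=57): x=-999/95 (≈-10.5158) theta=3157/10830 (≈0.2915)
After 5 (propagate distance d=41 (to screen)): x=15551/10830 (≈1.4359) theta=3157/10830 (≈0.2915)
Rounded to 4 decimal places: x = 1.4359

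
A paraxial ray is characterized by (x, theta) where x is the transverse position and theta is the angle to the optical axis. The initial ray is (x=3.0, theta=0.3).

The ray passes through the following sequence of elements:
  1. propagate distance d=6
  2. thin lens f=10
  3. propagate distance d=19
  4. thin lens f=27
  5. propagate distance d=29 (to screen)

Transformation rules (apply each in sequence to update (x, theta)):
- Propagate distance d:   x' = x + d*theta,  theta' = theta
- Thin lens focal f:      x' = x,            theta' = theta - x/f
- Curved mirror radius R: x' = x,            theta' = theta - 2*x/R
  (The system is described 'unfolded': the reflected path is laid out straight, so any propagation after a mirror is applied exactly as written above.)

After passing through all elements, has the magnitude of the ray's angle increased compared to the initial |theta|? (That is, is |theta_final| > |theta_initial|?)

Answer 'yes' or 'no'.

Answer: no

Derivation:
Initial: x=3.0000 theta=0.3000
After 1 (propagate distance d=6): x=4.8000 theta=0.3000
After 2 (thin lens f=10): x=4.8000 theta=-0.1800
After 3 (propagate distance d=19): x=1.3800 theta=-0.1800
After 4 (thin lens f=27): x=1.3800 theta=-52/225 (≈-0.2311)
After 5 (propagate distance d=29 (to screen)): x=-479/90 (≈-5.3222) theta=-52/225 (≈-0.2311)
|theta_initial|=0.3000 |theta_final|=52/225 (≈0.2311) -> not increased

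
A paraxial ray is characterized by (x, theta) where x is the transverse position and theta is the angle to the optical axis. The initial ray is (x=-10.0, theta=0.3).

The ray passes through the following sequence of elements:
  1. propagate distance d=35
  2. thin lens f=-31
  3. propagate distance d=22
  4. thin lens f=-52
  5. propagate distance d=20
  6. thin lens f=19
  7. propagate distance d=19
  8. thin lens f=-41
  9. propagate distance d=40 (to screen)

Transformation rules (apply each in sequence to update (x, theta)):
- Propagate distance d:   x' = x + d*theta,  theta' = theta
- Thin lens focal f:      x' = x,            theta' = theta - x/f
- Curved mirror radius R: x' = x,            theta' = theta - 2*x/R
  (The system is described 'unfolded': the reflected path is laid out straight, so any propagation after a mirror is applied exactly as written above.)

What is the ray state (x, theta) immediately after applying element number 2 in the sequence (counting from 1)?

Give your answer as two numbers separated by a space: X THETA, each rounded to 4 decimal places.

Answer: 0.5000 0.3161

Derivation:
Initial: x=-10.0000 theta=0.3000
After 1 (propagate distance d=35): x=0.5000 theta=0.3000
After 2 (thin lens f=-31): x=0.5000 theta=49/155 (≈0.3161)
Rounded to 4 decimal places: x = 0.5000, theta = 0.3161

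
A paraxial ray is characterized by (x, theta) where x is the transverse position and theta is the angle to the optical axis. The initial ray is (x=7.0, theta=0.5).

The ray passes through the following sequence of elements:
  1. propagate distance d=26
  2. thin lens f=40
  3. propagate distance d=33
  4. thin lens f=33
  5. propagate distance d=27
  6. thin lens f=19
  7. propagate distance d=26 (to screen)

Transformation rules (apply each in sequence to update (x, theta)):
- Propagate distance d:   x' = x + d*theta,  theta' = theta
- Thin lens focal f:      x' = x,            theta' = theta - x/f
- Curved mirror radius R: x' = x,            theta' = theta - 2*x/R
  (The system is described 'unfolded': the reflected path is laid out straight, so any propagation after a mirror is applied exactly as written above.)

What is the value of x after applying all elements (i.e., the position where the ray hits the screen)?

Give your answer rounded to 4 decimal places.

Answer: -17.0973

Derivation:
Initial: x=7.0000 theta=0.5000
After 1 (propagate distance d=26): x=20.0000 theta=0.5000
After 2 (thin lens f=40): x=20.0000 theta=0.0000
After 3 (propagate distance d=33): x=20.0000 theta=0.0000
After 4 (thin lens f=33): x=20.0000 theta=-20/33 (≈-0.6061)
After 5 (propagate distance d=27): x=40/11 (≈3.6364) theta=-20/33 (≈-0.6061)
After 6 (thin lens f=19): x=40/11 (≈3.6364) theta=-500/627 (≈-0.7974)
After 7 (propagate distance d=26 (to screen)): x=-10720/627 (≈-17.0973) theta=-500/627 (≈-0.7974)
Rounded to 4 decimal places: x = -17.0973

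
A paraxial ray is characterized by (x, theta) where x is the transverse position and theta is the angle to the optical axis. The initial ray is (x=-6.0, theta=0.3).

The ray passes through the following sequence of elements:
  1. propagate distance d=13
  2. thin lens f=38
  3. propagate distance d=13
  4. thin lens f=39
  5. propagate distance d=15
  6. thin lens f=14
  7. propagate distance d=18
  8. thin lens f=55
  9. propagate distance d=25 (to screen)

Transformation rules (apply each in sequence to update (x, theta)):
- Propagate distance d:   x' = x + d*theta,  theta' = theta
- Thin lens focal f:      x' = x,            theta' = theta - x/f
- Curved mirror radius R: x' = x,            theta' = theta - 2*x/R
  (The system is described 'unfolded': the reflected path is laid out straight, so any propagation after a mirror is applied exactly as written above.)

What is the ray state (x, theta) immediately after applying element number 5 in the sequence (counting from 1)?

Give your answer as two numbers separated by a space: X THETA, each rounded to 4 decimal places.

Answer: 6.8787 0.2907

Derivation:
Initial: x=-6.0000 theta=0.3000
After 1 (propagate distance d=13): x=-2.1000 theta=0.3000
After 2 (thin lens f=38): x=-2.1000 theta=27/76 (≈0.3553)
After 3 (propagate distance d=13): x=957/380 (≈2.5184) theta=27/76 (≈0.3553)
After 4 (thin lens f=39): x=957/380 (≈2.5184) theta=359/1235 (≈0.2907)
After 5 (propagate distance d=15): x=33981/4940 (≈6.8787) theta=359/1235 (≈0.2907)
Rounded to 4 decimal places: x = 6.8787, theta = 0.2907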